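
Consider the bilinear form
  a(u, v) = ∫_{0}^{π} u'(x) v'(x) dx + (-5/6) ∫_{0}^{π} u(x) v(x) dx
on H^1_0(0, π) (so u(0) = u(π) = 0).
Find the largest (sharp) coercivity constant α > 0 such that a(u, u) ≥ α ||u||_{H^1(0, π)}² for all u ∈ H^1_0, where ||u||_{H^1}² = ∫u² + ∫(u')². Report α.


α = 1/12

Coercivity of a(·,·) on H^1_0(0, π) means a(u, u) ≥ α ||u||_{H^1}² for every u ∈ H^1_0.
The interval has length L = π, and Poincaré/coercivity depend only on L. Here a(u, u) = ∫(u')² + (-5/6)·∫u².
Here c = -5/6 < 0 with |c| < (π/L)² = 1, so coercivity still holds. The condition a(u,u) ≥ α||u||_{H^1}² reads (1−α)∫(u')² ≥ (α−c)∫u². Any admissible α is ≤ 1 (rapidly oscillating u have ∫u²/∫(u')² → 0), and α = 1 would force 0 ≥ (1−c)∫u², impossible since c < 1; so 1−α > 0. By the sharp Poincaré inequality on H^1_0 of an interval of length L, ∫(u')² ≥ (π/L)²∫u² with equality for the first sine mode sin(π(x−x₀)/L) (x₀ the left endpoint), so the inequality holds for all u iff (1−α)(π/L)² ≥ α − c, i.e. α ≤ ((π/L)² + c)/((π/L)² + 1) = (1 + c(L/π)²)/(1 + (L/π)²). (Direct route, valid since c ≤ 0: Poincaré gives c∫u² ≥ c(L/π)²∫(u')², so a(u,u) ≥ (1 + c(L/π)²)∫(u')², while ||u||_{H^1}² ≤ (1 + (L/π)²)∫(u')²; dividing yields the same α.) With (π/L)² = 1 and c = -5/6, the largest admissible constant is α = ((π/L)² + c)/((π/L)² + 1).
Simplifying, α = 1/12.


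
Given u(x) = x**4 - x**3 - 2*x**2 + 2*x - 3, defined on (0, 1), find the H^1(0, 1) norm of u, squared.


||u||_{H^1}^2 = 10607/1260

The H^1 norm (squared) on an interval (0, L) is
  ||u||_{H^1}^2 = ∫_0^L u(x)^2 dx + ∫_0^L u'(x)^2 dx.
Compute u'(x) = 4*x**3 - 3*x**2 - 4*x + 2.
Then u(x)^2 = x**8 - 2*x**7 - 3*x**6 + 8*x**5 - 6*x**4 - 2*x**3 + 16*x**2 - 12*x + 9 and u'(x)^2 = 16*x**6 - 24*x**5 - 23*x**4 + 40*x**3 + 4*x**2 - 16*x + 4.
Integrate each monomial from 0 to 1 using ∫_0^1 c·x^n dx = c·1^(n+1)/(n+1):
  ∫_0^1 u(x)^2 dx = ∫_0^1 (x^8 - 2*x^7 - 3*x^6 + 8*x^5 - 6*x^4 - 2*x^3 + 16*x^2 - 12*x + 9) dx. Term by term:
    ∫_0^1 x^8 dx = 1/9;  ∫_0^1 -2*x^7 dx = -1/4;  ∫_0^1 -3*x^6 dx = -3/7;
    ∫_0^1 8*x^5 dx = 4/3;  ∫_0^1 -6*x^4 dx = -6/5;  ∫_0^1 -2*x^3 dx = -1/2;
    ∫_0^1 16*x^2 dx = 16/3;  ∫_0^1 -12*x dx = -6;  ∫_0^1 9 dx = 9.
  Sum: 1/9 − 1/4 − 3/7 + 4/3 − 6/5 − 1/2 + 16/3 − 6 + 9 = 9323/1260.
  ∫_0^1 u'(x)^2 dx = ∫_0^1 (16*x^6 - 24*x^5 - 23*x^4 + 40*x^3 + 4*x^2 - 16*x + 4) dx. Term by term:
    ∫_0^1 16*x^6 dx = 16/7;  ∫_0^1 -24*x^5 dx = -4;  ∫_0^1 -23*x^4 dx = -23/5;
    ∫_0^1 40*x^3 dx = 10;  ∫_0^1 4*x^2 dx = 4/3;  ∫_0^1 -16*x dx = -8;
    ∫_0^1 4 dx = 4.
  Sum: 16/7 − 4 − 23/5 + 10 + 4/3 − 8 + 4 = 107/105.
Adding: ||u||_{H^1}^2 = 9323/1260 + 107/105 = 10607/1260.


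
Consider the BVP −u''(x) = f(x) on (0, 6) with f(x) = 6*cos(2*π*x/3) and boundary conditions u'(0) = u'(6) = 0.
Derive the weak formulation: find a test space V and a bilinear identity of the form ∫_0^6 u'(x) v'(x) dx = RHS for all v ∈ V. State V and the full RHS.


V = H^1(0, 6) (no boundary constraint on v; u is determined up to an additive constant); weak form: ∫_0^6 u'v' dx = ∫_0^6 (6*cos(2*π*x/3)) v dx for all v ∈ V.

Multiply both sides by a test function v and integrate from 0 to 6:
  ∫_0^6 −u''(x) v(x) dx = ∫_0^6 f(x) v(x) dx.
Integrate the LHS by parts once:
  ∫_0^6 −u'' v dx = −[u'(x) v(x)]_0^6 + ∫_0^6 u'(x) v'(x) dx.
Thus ∫_0^6 u'(x) v'(x) dx = ∫_0^6 f(x) v(x) dx + [u'(x) v(x)]_0^6.
Choose V so that boundary terms are either known or forced to vanish.
u has homogeneous Neumann: u'(0) = u'(6) = 0. So [u' v]_0^6 = 0·v(6) − 0·v(0) = 0 for any v; take V = H^1(0, 6).
Weak formulation: find u (satisfying any essential BC) such that ∫_0^6 u'(x) v'(x) dx = ∫_0^6 f v dx for all v ∈ V (homogeneous Neumann, so boundary terms vanish).
Substituting f(x) = 6*cos(2*π*x/3), the right-hand side is ∫_0^6 (6*cos(2*π*x/3)) v dx.
Compatibility check (pure Neumann): taking v ≡ 1 ∈ V gives 0 = ∫_0^6 f dx + (0) − (0), i.e. ∫_0^6 f dx must equal u'(0) − u'(6) = 0. Indeed ∫_0^6 (6*cos(2*π*x/3)) dx = 0, so the data are compatible. The solution is then unique only up to an additive constant (fix it e.g. by requiring ∫_0^6 u dx = 0).


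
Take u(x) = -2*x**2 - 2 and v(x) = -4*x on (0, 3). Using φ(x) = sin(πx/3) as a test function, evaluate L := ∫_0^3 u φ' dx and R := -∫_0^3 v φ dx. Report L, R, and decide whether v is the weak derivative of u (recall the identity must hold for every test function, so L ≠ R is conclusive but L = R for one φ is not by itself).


LHS = 36/π, RHS = 36/π. Yes, v = u' weakly.

u(x) = -2*x**2 - 2, classical derivative u'(x) = -4*x.
φ(x) = sin(πx/3), so φ'(x) = π*cos(π*x/3)/3.
Note φ(0) = φ(3) = 0, so the boundary term u·φ vanishes.
LHS = ∫_0^3 u(x) φ'(x) dx = ∫_0^3 (-2*π*x^2*cos(π*x/3)/3 - 2*π*cos(π*x/3)/3) dx. Term by term:
  ∫_0^3 -2*π*cos(π*x/3)/3 dx = 0;  ∫_0^3 -2*π*x^2*cos(π*x/3)/3 dx = 36/π.
Sum: 0 + 36/π = 36/π.
So LHS = 36/π.
∫_0^3 v(x) φ(x) dx = ∫_0^3 (-4*x*sin(π*x/3)) dx. Term by term:
  ∫_0^3 -4*x*sin(π*x/3) dx = -36/π.
So RHS = -∫_0^3 v(x) φ(x) dx = 36/π.
LHS = RHS, so the identity holds for this test φ.
Moreover u is smooth here and v(x) = u'(x) = -4*x pointwise, so the identity holds for every test function. Hence v is the weak derivative of u.


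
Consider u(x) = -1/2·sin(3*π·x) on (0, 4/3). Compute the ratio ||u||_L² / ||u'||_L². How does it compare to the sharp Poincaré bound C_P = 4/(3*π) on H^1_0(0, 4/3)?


||u||_L² / ||u'||_L² = 1/(3*π) < C_P = 4/(3*π).

u(x) = -1/2·sin(3*π·x), so u'(x) = -3*π*cos(3*π*x)/2.
Writing u(x) = A·sin(kπx/L) with A = -1/2 and k = 4, use ∫_0^L sin²(kπx/L) dx = L/2 and ∫_0^L cos²(kπx/L) dx = L/2.
u² = 1/4·sin²(3*π·x) and (u')² = 9*π^2/4·cos²(3*π·x), and each of sin², cos² integrates to L/2 = 2/3 over (0, 4/3).
∫_0^4/3 u² dx = 1/6, so ||u||_L² = sqrt(6)/6.
∫_0^4/3 (u')² dx = 3*π^2/2, so ||u'||_L² = sqrt(6)*π/2.
Ratio ||u||_L² / ||u'||_L² = 1/(3*π).
Sharp Poincaré constant on H^1_0(0, 4/3) is C_P = L/π = 4/(3*π), achieved by sin(3*π/4·x).
This is the k = 4 harmonic; the ratio L/(kπ) is strictly less than C_P = L/π, consistent with the sharp inequality ||u||_L² ≤ C_P ||u'||_L².


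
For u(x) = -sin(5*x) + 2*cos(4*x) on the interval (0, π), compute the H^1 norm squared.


||u||_{H^1(0,π)}^2 = -680/9 + 47*π

u'(x) = -8*sin(4*x) - 5*cos(5*x).
Expand u² and (u')² and integrate term by term on (0, π), using: for integers n ≥ 1, ∫_0^π sin²(nx) dx = ∫_0^π cos²(nx) dx = π/2; for n ≠ n', ∫_0^π sin(nx)sin(n'x) dx = ∫_0^π cos(nx)cos(n'x) dx = 0; and by product-to-sum, ∫_0^π sin(nx)cos(n'x) dx = ½∫_0^π [sin((n+n')x) + sin((n−n')x)] dx, which is 0 when n+n' is even and 2n/(n²−n'²) when n+n' is odd (it need not vanish on (0, π)).
  u² squared terms: (-1)²·∫sin(5x)² dx = 1·π/2 = π/2;  (2)²·∫cos(4x)² dx = 4·π/2 = 2*π.
  u² cross terms: 2·(-1)·(2)·∫sin(5x)·cos(4x) dx = -4·(10/9) = -40/9.
  So ∫_0^π u² dx = π/2 + 2*π − 40/9 = -40/9 + 5*π/2.
  (u')² squared terms: (-8)²·∫sin(4x)² dx = 64·π/2 = 32*π;  (-5)²·∫cos(5x)² dx = 25·π/2 = 25*π/2.
  (u')² cross terms: 2·(-8)·(-5)·∫sin(4x)·cos(5x) dx = 80·(-8/9) = -640/9.
  So ∫_0^π (u')² dx = 32*π + 25*π/2 − 640/9 = -640/9 + 89*π/2.
||u||_{H^1}^2 = (-40/9 + 5*π/2) + (-640/9 + 89*π/2) = -680/9 + 47*π.


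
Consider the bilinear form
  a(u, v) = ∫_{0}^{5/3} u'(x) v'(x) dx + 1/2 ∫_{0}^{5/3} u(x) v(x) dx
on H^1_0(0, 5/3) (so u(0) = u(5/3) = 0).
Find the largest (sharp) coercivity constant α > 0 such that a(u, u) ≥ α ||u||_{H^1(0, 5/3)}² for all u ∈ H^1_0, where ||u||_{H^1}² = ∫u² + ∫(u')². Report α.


α = (25 + 18*π^2)/(2*(25 + 9*π^2))

Coercivity of a(·,·) on H^1_0(0, 5/3) means a(u, u) ≥ α ||u||_{H^1}² for every u ∈ H^1_0.
The interval has length L = 5/3, and Poincaré/coercivity depend only on L. Here a(u, u) = ∫(u')² + (1/2)·∫u².
Here 0 < c = 1/2 < 1. The condition a(u,u) ≥ α||u||_{H^1}² reads (1−α)∫(u')² ≥ (α−c)∫u². Any admissible α is ≤ 1 (rapidly oscillating u have ∫u²/∫(u')² → 0), and α = 1 would force 0 ≥ (1−c)∫u², impossible since c < 1; so 1−α > 0. By the sharp Poincaré inequality on H^1_0 of an interval of length L, ∫(u')² ≥ (π/L)²∫u² with equality for the first sine mode sin(π(x−x₀)/L) (x₀ the left endpoint), so the inequality holds for all u iff (1−α)(π/L)² ≥ α − c, i.e. α ≤ ((π/L)² + c)/((π/L)² + 1) = (1 + c(L/π)²)/(1 + (L/π)²). With (π/L)² = 9*π^2/25 and c = 1/2, the largest admissible constant is α = ((π/L)² + c)/((π/L)² + 1).
Simplifying, α = (25 + 18*π^2)/(2*(25 + 9*π^2)).


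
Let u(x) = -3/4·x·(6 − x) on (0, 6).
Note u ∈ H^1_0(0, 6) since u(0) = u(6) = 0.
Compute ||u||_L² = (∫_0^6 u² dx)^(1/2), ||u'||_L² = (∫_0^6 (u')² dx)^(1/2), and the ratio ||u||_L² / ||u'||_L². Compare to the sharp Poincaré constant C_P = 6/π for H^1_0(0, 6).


||u||_L² / ||u'||_L² = 3*sqrt(10)/5 < C_P = 6/π.

u(x) = -3/4·x·(6 − x), so u'(x) = 3*x/2 - 9/2.
u(x) = -3/4·x·(6 − x) vanishes at x = 0 and x = 6, so u ∈ H^1_0(0, 6). Differentiate via the product rule and integrate the resulting polynomials term by term.
  ∫_0^6 u² dx = ∫_0^6 (9*x^4/16 - 27*x^3/4 + 81*x^2/4) dx. Term by term:
    ∫_0^6 9*x^4/16 dx = 4374/5;  ∫_0^6 -27*x^3/4 dx = -2187;  ∫_0^6 81*x^2/4 dx = 1458.
  Sum: 4374/5 − 2187 + 1458 = 729/5.
  ∫_0^6 (u')² dx = ∫_0^6 (9*x^2/4 - 27*x/2 + 81/4) dx. Term by term:
    ∫_0^6 9*x^2/4 dx = 162;  ∫_0^6 -27*x/2 dx = -243;  ∫_0^6 81/4 dx = 243/2.
  Sum: 162 − 243 + 243/2 = 81/2.
∫_0^6 u² dx = 729/5, so ||u||_L² = 27*sqrt(5)/5.
∫_0^6 (u')² dx = 81/2, so ||u'||_L² = 9*sqrt(2)/2.
Ratio ||u||_L² / ||u'||_L² = 3*sqrt(10)/5.
Sharp Poincaré constant on H^1_0(0, 6) is C_P = L/π = 6/π, achieved by sin(π/6·x).
A polynomial bump cannot attain the sharp Poincaré constant (only the first sine eigenfunction does), so the ratio is strictly less than C_P, consistent with ||u||_L² ≤ C_P ||u'||_L².


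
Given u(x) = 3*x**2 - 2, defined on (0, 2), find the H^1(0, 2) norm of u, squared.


||u||_{H^1}^2 = 648/5

The H^1 norm (squared) on an interval (0, L) is
  ||u||_{H^1}^2 = ∫_0^L u(x)^2 dx + ∫_0^L u'(x)^2 dx.
Compute u'(x) = 6*x.
Then u(x)^2 = 9*x**4 - 12*x**2 + 4 and u'(x)^2 = 36*x**2.
Integrate each monomial from 0 to 2 using ∫_0^2 c·x^n dx = c·2^(n+1)/(n+1):
  ∫_0^2 u(x)^2 dx = ∫_0^2 (9*x^4 - 12*x^2 + 4) dx. Term by term:
    ∫_0^2 9*x^4 dx = 288/5;  ∫_0^2 -12*x^2 dx = -32;  ∫_0^2 4 dx = 8.
  Sum: 288/5 − 32 + 8 = 168/5.
  ∫_0^2 u'(x)^2 dx = ∫_0^2 (36*x^2) dx. Term by term:
    ∫_0^2 36*x^2 dx = 96.
Adding: ||u||_{H^1}^2 = 168/5 + 96 = 648/5.


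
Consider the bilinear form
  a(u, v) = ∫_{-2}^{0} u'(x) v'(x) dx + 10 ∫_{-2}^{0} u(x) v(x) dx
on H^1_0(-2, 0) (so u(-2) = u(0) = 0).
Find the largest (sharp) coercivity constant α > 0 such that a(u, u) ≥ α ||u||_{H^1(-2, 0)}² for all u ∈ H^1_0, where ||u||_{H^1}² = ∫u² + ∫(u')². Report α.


α = 1

Coercivity of a(·,·) on H^1_0(-2, 0) means a(u, u) ≥ α ||u||_{H^1}² for every u ∈ H^1_0.
The interval has length L = 2, and Poincaré/coercivity depend only on L. Here a(u, u) = ∫(u')² + (10)·∫u².
Here c = 10 ≥ 1, so a(u,u) = ∫(u')² + c∫u² ≥ ∫(u')² + ∫u² = ||u||_{H^1}², i.e. α = 1 works. No larger α is possible: a(u,u) ≥ α||u||_{H^1}² means (1−α)∫(u')² ≥ (α−c)∫u², and for the modes u_n = sin(nπ(x−x₀)/L) (x₀ the left endpoint) one has ∫u_n²/∫(u_n')² = (L/(nπ))² → 0, so a(u_n,u_n)/||u_n||_{H^1}² → 1. Hence the optimal constant is α = 1.
Therefore α = 1.


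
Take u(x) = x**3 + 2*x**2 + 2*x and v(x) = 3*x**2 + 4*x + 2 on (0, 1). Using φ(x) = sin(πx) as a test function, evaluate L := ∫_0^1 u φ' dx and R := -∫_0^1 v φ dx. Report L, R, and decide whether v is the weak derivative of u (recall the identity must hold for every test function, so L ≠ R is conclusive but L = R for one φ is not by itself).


LHS = -11/π + 12/π^3, RHS = -11/π + 12/π^3. Yes, v = u' weakly.

u(x) = x**3 + 2*x**2 + 2*x, classical derivative u'(x) = 3*x**2 + 4*x + 2.
φ(x) = sin(πx), so φ'(x) = π*cos(π*x).
Note φ(0) = φ(1) = 0, so the boundary term u·φ vanishes.
LHS = ∫_0^1 u(x) φ'(x) dx = ∫_0^1 (π*x^3*cos(π*x) + 2*π*x^2*cos(π*x) + 2*π*x*cos(π*x)) dx. Term by term:
  ∫_0^1 π*x^3*cos(π*x) dx = -3/π + 12/π^3;  ∫_0^1 2*π*x*cos(π*x) dx = -4/π;  ∫_0^1 2*π*x^2*cos(π*x) dx = -4/π.
Sum: -3/π + 12/π^3 − 4/π − 4/π = -11/π + 12/π^3.
So LHS = -11/π + 12/π^3.
∫_0^1 v(x) φ(x) dx = ∫_0^1 (3*x^2*sin(π*x) + 4*x*sin(π*x) + 2*sin(π*x)) dx. Term by term:
  ∫_0^1 2*sin(π*x) dx = 4/π;  ∫_0^1 3*x^2*sin(π*x) dx = -12/π^3 + 3/π;  ∫_0^1 4*x*sin(π*x) dx = 4/π.
Sum: 4/π + -12/π^3 + 3/π + 4/π = -12/π^3 + 11/π.
So RHS = -∫_0^1 v(x) φ(x) dx = -11/π + 12/π^3.
LHS = RHS, so the identity holds for this test φ.
Moreover u is smooth here and v(x) = u'(x) = 3*x**2 + 4*x + 2 pointwise, so the identity holds for every test function. Hence v is the weak derivative of u.


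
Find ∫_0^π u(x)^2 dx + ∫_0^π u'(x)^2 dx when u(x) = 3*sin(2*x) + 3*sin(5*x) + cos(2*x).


||u||_{H^1(0,π)}^2 = 100/7 + 142*π

u'(x) = -2*sin(2*x) + 6*cos(2*x) + 15*cos(5*x).
Expand u² and (u')² and integrate term by term on (0, π), using: for integers n ≥ 1, ∫_0^π sin²(nx) dx = ∫_0^π cos²(nx) dx = π/2; for n ≠ n', ∫_0^π sin(nx)sin(n'x) dx = ∫_0^π cos(nx)cos(n'x) dx = 0; and by product-to-sum, ∫_0^π sin(nx)cos(n'x) dx = ½∫_0^π [sin((n+n')x) + sin((n−n')x)] dx, which is 0 when n+n' is even and 2n/(n²−n'²) when n+n' is odd (it need not vanish on (0, π)).
  u² squared terms: (3)²·∫sin(2x)² dx = 9·π/2 = 9*π/2;  (3)²·∫sin(5x)² dx = 9·π/2 = 9*π/2;  (1)²·∫cos(2x)² dx = 1·π/2 = π/2.
  u² cross terms: 2·(3)·(3)·∫sin(2x)·sin(5x) dx = 18·(0) = 0;  2·(3)·(1)·∫sin(2x)·cos(2x) dx = 6·(0) = 0;  2·(3)·(1)·∫sin(5x)·cos(2x) dx = 6·(10/21) = 20/7.
  So ∫_0^π u² dx = 9*π/2 + 9*π/2 + π/2 + 0 + 0 + 20/7 = 20/7 + 19*π/2.
  (u')² squared terms: (-2)²·∫sin(2x)² dx = 4·π/2 = 2*π;  (6)²·∫cos(2x)² dx = 36·π/2 = 18*π;  (15)²·∫cos(5x)² dx = 225·π/2 = 225*π/2.
  (u')² cross terms: 2·(-2)·(6)·∫sin(2x)·cos(2x) dx = -24·(0) = 0;  2·(-2)·(15)·∫sin(2x)·cos(5x) dx = -60·(-4/21) = 80/7;  2·(6)·(15)·∫cos(2x)·cos(5x) dx = 180·(0) = 0.
  So ∫_0^π (u')² dx = 2*π + 18*π + 225*π/2 + 0 + 80/7 + 0 = 80/7 + 265*π/2.
||u||_{H^1}^2 = (20/7 + 19*π/2) + (80/7 + 265*π/2) = 100/7 + 142*π.


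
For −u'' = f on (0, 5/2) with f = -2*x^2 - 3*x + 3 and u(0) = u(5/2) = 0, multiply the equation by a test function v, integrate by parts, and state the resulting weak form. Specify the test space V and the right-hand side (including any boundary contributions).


V = H^1_0(0, 5/2) (so v(0) = v(5/2) = 0); weak form: ∫_0^5/2 u'v' dx = ∫_0^5/2 (-2*x^2 - 3*x + 3) v dx for all v ∈ V.

Multiply both sides by a test function v and integrate from 0 to 5/2:
  ∫_0^5/2 −u''(x) v(x) dx = ∫_0^5/2 f(x) v(x) dx.
Integrate the LHS by parts once:
  ∫_0^5/2 −u'' v dx = −[u'(x) v(x)]_0^5/2 + ∫_0^5/2 u'(x) v'(x) dx.
Thus ∫_0^5/2 u'(x) v'(x) dx = ∫_0^5/2 f(x) v(x) dx + [u'(x) v(x)]_0^5/2.
Choose V so that boundary terms are either known or forced to vanish.
u is Dirichlet: u(0) = u(5/2) = 0. Let V = H^1_0(0, 5/2); then v(0) = v(5/2) = 0, and [u' v]_0^5/2 = 0.
Weak formulation: find u (satisfying any essential BC) such that ∫_0^5/2 u'(x) v'(x) dx = ∫_0^5/2 f v dx for all v ∈ V.
Substituting f(x) = -2*x^2 - 3*x + 3, the right-hand side is ∫_0^5/2 (-2*x^2 - 3*x + 3) v dx.


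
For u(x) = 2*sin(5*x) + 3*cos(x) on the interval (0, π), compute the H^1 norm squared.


||u||_{H^1(0,π)}^2 = 61*π

u'(x) = -3*sin(x) + 10*cos(5*x).
Expand u² and (u')² and integrate term by term on (0, π), using: for integers n ≥ 1, ∫_0^π sin²(nx) dx = ∫_0^π cos²(nx) dx = π/2; for n ≠ n', ∫_0^π sin(nx)sin(n'x) dx = ∫_0^π cos(nx)cos(n'x) dx = 0; and by product-to-sum, ∫_0^π sin(nx)cos(n'x) dx = ½∫_0^π [sin((n+n')x) + sin((n−n')x)] dx, which is 0 when n+n' is even and 2n/(n²−n'²) when n+n' is odd (it need not vanish on (0, π)).
  u² squared terms: (2)²·∫sin(5x)² dx = 4·π/2 = 2*π;  (3)²·∫cos(x)² dx = 9·π/2 = 9*π/2.
  u² cross terms: 2·(2)·(3)·∫sin(5x)·cos(x) dx = 12·(0) = 0.
  So ∫_0^π u² dx = 2*π + 9*π/2 + 0 = 13*π/2.
  (u')² squared terms: (-3)²·∫sin(x)² dx = 9·π/2 = 9*π/2;  (10)²·∫cos(5x)² dx = 100·π/2 = 50*π.
  (u')² cross terms: 2·(-3)·(10)·∫sin(x)·cos(5x) dx = -60·(0) = 0.
  So ∫_0^π (u')² dx = 9*π/2 + 50*π + 0 = 109*π/2.
||u||_{H^1}^2 = (13*π/2) + (109*π/2) = 61*π.


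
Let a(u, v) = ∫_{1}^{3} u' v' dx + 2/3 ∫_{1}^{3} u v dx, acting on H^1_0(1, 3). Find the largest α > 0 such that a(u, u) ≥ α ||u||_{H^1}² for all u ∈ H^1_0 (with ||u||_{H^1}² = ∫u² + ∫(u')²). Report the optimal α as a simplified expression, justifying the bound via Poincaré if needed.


α = (8/3 + π^2)/(4 + π^2)

Coercivity of a(·,·) on H^1_0(1, 3) means a(u, u) ≥ α ||u||_{H^1}² for every u ∈ H^1_0.
The interval has length L = 2, and Poincaré/coercivity depend only on L. Here a(u, u) = ∫(u')² + (2/3)·∫u².
Here 0 < c = 2/3 < 1. The condition a(u,u) ≥ α||u||_{H^1}² reads (1−α)∫(u')² ≥ (α−c)∫u². Any admissible α is ≤ 1 (rapidly oscillating u have ∫u²/∫(u')² → 0), and α = 1 would force 0 ≥ (1−c)∫u², impossible since c < 1; so 1−α > 0. By the sharp Poincaré inequality on H^1_0 of an interval of length L, ∫(u')² ≥ (π/L)²∫u² with equality for the first sine mode sin(π(x−x₀)/L) (x₀ the left endpoint), so the inequality holds for all u iff (1−α)(π/L)² ≥ α − c, i.e. α ≤ ((π/L)² + c)/((π/L)² + 1) = (1 + c(L/π)²)/(1 + (L/π)²). With (π/L)² = π^2/4 and c = 2/3, the largest admissible constant is α = ((π/L)² + c)/((π/L)² + 1).
Simplifying, α = (8/3 + π^2)/(4 + π^2).


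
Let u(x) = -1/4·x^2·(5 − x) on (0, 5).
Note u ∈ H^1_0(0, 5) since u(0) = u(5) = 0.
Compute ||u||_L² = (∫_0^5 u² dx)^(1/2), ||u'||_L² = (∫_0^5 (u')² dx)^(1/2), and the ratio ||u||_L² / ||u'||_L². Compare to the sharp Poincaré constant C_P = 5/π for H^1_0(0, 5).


||u||_L² / ||u'||_L² = 5*sqrt(14)/14 < C_P = 5/π.

u(x) = -1/4·x^2·(5 − x), so u'(x) = x*(3*x - 10)/4.
u(x) = -1/4·x^2·(5 − x) vanishes at x = 0 and x = 5, so u ∈ H^1_0(0, 5). Differentiate via the product rule and integrate the resulting polynomials term by term.
  ∫_0^5 u² dx = ∫_0^5 (x^6/16 - 5*x^5/8 + 25*x^4/16) dx. Term by term:
    ∫_0^5 x^6/16 dx = 78125/112;  ∫_0^5 -5*x^5/8 dx = -78125/48;  ∫_0^5 25*x^4/16 dx = 15625/16.
  Sum: 78125/112 − 78125/48 + 15625/16 = 15625/336.
  ∫_0^5 (u')² dx = ∫_0^5 (9*x^4/16 - 15*x^3/4 + 25*x^2/4) dx. Term by term:
    ∫_0^5 9*x^4/16 dx = 5625/16;  ∫_0^5 -15*x^3/4 dx = -9375/16;  ∫_0^5 25*x^2/4 dx = 3125/12.
  Sum: 5625/16 − 9375/16 + 3125/12 = 625/24.
∫_0^5 u² dx = 15625/336, so ||u||_L² = 125*sqrt(21)/84.
∫_0^5 (u')² dx = 625/24, so ||u'||_L² = 25*sqrt(6)/12.
Ratio ||u||_L² / ||u'||_L² = 5*sqrt(14)/14.
Sharp Poincaré constant on H^1_0(0, 5) is C_P = L/π = 5/π, achieved by sin(π/5·x).
A polynomial bump cannot attain the sharp Poincaré constant (only the first sine eigenfunction does), so the ratio is strictly less than C_P, consistent with ||u||_L² ≤ C_P ||u'||_L².


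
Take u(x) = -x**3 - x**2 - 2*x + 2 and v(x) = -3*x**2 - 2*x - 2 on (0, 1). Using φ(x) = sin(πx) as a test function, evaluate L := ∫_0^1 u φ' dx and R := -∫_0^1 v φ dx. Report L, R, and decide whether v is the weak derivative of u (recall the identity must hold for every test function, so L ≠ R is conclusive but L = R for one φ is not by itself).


LHS = -12/π^3 + 9/π, RHS = -12/π^3 + 9/π. Yes, v = u' weakly.

u(x) = -x**3 - x**2 - 2*x + 2, classical derivative u'(x) = -3*x**2 - 2*x - 2.
φ(x) = sin(πx), so φ'(x) = π*cos(π*x).
Note φ(0) = φ(1) = 0, so the boundary term u·φ vanishes.
LHS = ∫_0^1 u(x) φ'(x) dx = ∫_0^1 (-π*x^3*cos(π*x) - π*x^2*cos(π*x) - 2*π*x*cos(π*x) + 2*π*cos(π*x)) dx. Term by term:
  ∫_0^1 2*π*cos(π*x) dx = 0;  ∫_0^1 -π*x^2*cos(π*x) dx = 2/π;  ∫_0^1 -π*x^3*cos(π*x) dx = -12/π^3 + 3/π;
  ∫_0^1 -2*π*x*cos(π*x) dx = 4/π.
Sum: 0 + 2/π + -12/π^3 + 3/π + 4/π = -12/π^3 + 9/π.
So LHS = -12/π^3 + 9/π.
∫_0^1 v(x) φ(x) dx = ∫_0^1 (-3*x^2*sin(π*x) - 2*x*sin(π*x) - 2*sin(π*x)) dx. Term by term:
  ∫_0^1 -2*sin(π*x) dx = -4/π;  ∫_0^1 -3*x^2*sin(π*x) dx = -3/π + 12/π^3;  ∫_0^1 -2*x*sin(π*x) dx = -2/π.
Sum: -4/π + -3/π + 12/π^3 − 2/π = -9/π + 12/π^3.
So RHS = -∫_0^1 v(x) φ(x) dx = -12/π^3 + 9/π.
LHS = RHS, so the identity holds for this test φ.
Moreover u is smooth here and v(x) = u'(x) = -3*x**2 - 2*x - 2 pointwise, so the identity holds for every test function. Hence v is the weak derivative of u.


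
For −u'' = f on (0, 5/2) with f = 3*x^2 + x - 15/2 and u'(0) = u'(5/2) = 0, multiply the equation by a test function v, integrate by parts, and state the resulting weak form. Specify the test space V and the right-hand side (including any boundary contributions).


V = H^1(0, 5/2) (no boundary constraint on v; u is determined up to an additive constant); weak form: ∫_0^5/2 u'v' dx = ∫_0^5/2 (3*x^2 + x - 15/2) v dx for all v ∈ V.

Multiply both sides by a test function v and integrate from 0 to 5/2:
  ∫_0^5/2 −u''(x) v(x) dx = ∫_0^5/2 f(x) v(x) dx.
Integrate the LHS by parts once:
  ∫_0^5/2 −u'' v dx = −[u'(x) v(x)]_0^5/2 + ∫_0^5/2 u'(x) v'(x) dx.
Thus ∫_0^5/2 u'(x) v'(x) dx = ∫_0^5/2 f(x) v(x) dx + [u'(x) v(x)]_0^5/2.
Choose V so that boundary terms are either known or forced to vanish.
u has homogeneous Neumann: u'(0) = u'(5/2) = 0. So [u' v]_0^5/2 = 0·v(5/2) − 0·v(0) = 0 for any v; take V = H^1(0, 5/2).
Weak formulation: find u (satisfying any essential BC) such that ∫_0^5/2 u'(x) v'(x) dx = ∫_0^5/2 f v dx for all v ∈ V (homogeneous Neumann, so boundary terms vanish).
Substituting f(x) = 3*x^2 + x - 15/2, the right-hand side is ∫_0^5/2 (3*x^2 + x - 15/2) v dx.
Compatibility check (pure Neumann): taking v ≡ 1 ∈ V gives 0 = ∫_0^5/2 f dx + (0) − (0), i.e. ∫_0^5/2 f dx must equal u'(0) − u'(5/2) = 0. Indeed ∫_0^5/2 (3*x^2 + x - 15/2) dx = 0, so the data are compatible. The solution is then unique only up to an additive constant (fix it e.g. by requiring ∫_0^5/2 u dx = 0).


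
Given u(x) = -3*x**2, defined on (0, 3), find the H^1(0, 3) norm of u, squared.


||u||_{H^1}^2 = 3807/5

The H^1 norm (squared) on an interval (0, L) is
  ||u||_{H^1}^2 = ∫_0^L u(x)^2 dx + ∫_0^L u'(x)^2 dx.
Compute u'(x) = -6*x.
Then u(x)^2 = 9*x**4 and u'(x)^2 = 36*x**2.
Integrate each monomial from 0 to 3 using ∫_0^3 c·x^n dx = c·3^(n+1)/(n+1):
  ∫_0^3 u(x)^2 dx = ∫_0^3 (9*x^4) dx. Term by term:
    ∫_0^3 9*x^4 dx = 2187/5.
  ∫_0^3 u'(x)^2 dx = ∫_0^3 (36*x^2) dx. Term by term:
    ∫_0^3 36*x^2 dx = 324.
Adding: ||u||_{H^1}^2 = 2187/5 + 324 = 3807/5.


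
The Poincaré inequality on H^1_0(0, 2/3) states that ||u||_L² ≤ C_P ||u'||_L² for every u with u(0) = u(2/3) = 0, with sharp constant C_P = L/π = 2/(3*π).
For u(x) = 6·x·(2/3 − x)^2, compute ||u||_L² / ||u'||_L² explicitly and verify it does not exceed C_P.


||u||_L² / ||u'||_L² = sqrt(14)/21 < C_P = 2/(3*π).

u(x) = 6·x·(2/3 − x)^2, so u'(x) = 2*(x - 2/3)*(9*x - 2).
u(x) = 6·x·(2/3 − x)^2 vanishes at x = 0 and x = 2/3, so u ∈ H^1_0(0, 2/3). Differentiate via the product rule and integrate the resulting polynomials term by term.
  ∫_0^2/3 u² dx = ∫_0^2/3 (36*x^6 - 96*x^5 + 96*x^4 - 128*x^3/3 + 64*x^2/9) dx. Term by term:
    ∫_0^2/3 36*x^6 dx = 512/1701;  ∫_0^2/3 -96*x^5 dx = -1024/729;  ∫_0^2/3 96*x^4 dx = 1024/405;
    ∫_0^2/3 -128*x^3/3 dx = -512/243;  ∫_0^2/3 64*x^2/9 dx = 512/729.
  Sum: 512/1701 − 1024/729 + 1024/405 − 512/243 + 512/729 = 512/25515.
  ∫_0^2/3 (u')² dx = ∫_0^2/3 (324*x^4 - 576*x^3 + 352*x^2 - 256*x/3 + 64/9) dx. Term by term:
    ∫_0^2/3 324*x^4 dx = 128/15;  ∫_0^2/3 -576*x^3 dx = -256/9;  ∫_0^2/3 352*x^2 dx = 2816/81;
    ∫_0^2/3 -256*x/3 dx = -512/27;  ∫_0^2/3 64/9 dx = 128/27.
  Sum: 128/15 − 256/9 + 2816/81 − 512/27 + 128/27 = 256/405.
∫_0^2/3 u² dx = 512/25515, so ||u||_L² = 16*sqrt(70)/945.
∫_0^2/3 (u')² dx = 256/405, so ||u'||_L² = 16*sqrt(5)/45.
Ratio ||u||_L² / ||u'||_L² = sqrt(14)/21.
Sharp Poincaré constant on H^1_0(0, 2/3) is C_P = L/π = 2/(3*π), achieved by sin(3*π/2·x).
A polynomial bump cannot attain the sharp Poincaré constant (only the first sine eigenfunction does), so the ratio is strictly less than C_P, consistent with ||u||_L² ≤ C_P ||u'||_L².


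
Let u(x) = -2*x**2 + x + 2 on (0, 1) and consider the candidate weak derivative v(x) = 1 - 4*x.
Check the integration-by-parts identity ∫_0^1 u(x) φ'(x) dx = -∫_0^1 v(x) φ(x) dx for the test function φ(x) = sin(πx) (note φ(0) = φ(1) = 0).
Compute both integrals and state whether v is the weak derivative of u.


LHS = 2/π, RHS = 2/π. Yes, v = u' weakly.

u(x) = -2*x**2 + x + 2, classical derivative u'(x) = 1 - 4*x.
φ(x) = sin(πx), so φ'(x) = π*cos(π*x).
Note φ(0) = φ(1) = 0, so the boundary term u·φ vanishes.
LHS = ∫_0^1 u(x) φ'(x) dx = ∫_0^1 (-2*π*x^2*cos(π*x) + π*x*cos(π*x) + 2*π*cos(π*x)) dx. Term by term:
  ∫_0^1 2*π*cos(π*x) dx = 0;  ∫_0^1 π*x*cos(π*x) dx = -2/π;  ∫_0^1 -2*π*x^2*cos(π*x) dx = 4/π.
Sum: 0 − 2/π + 4/π = 2/π.
So LHS = 2/π.
∫_0^1 v(x) φ(x) dx = ∫_0^1 (-4*x*sin(π*x) + sin(π*x)) dx. Term by term:
  ∫_0^1 -4*x*sin(π*x) dx = -4/π;  ∫_0^1 sin(π*x) dx = 2/π.
Sum: -4/π + 2/π = -2/π.
So RHS = -∫_0^1 v(x) φ(x) dx = 2/π.
LHS = RHS, so the identity holds for this test φ.
Moreover u is smooth here and v(x) = u'(x) = 1 - 4*x pointwise, so the identity holds for every test function. Hence v is the weak derivative of u.


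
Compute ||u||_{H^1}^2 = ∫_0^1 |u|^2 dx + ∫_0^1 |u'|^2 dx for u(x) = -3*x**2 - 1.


||u||_{H^1}^2 = 84/5

The H^1 norm (squared) on an interval (0, L) is
  ||u||_{H^1}^2 = ∫_0^L u(x)^2 dx + ∫_0^L u'(x)^2 dx.
Compute u'(x) = -6*x.
Then u(x)^2 = 9*x**4 + 6*x**2 + 1 and u'(x)^2 = 36*x**2.
Integrate each monomial from 0 to 1 using ∫_0^1 c·x^n dx = c·1^(n+1)/(n+1):
  ∫_0^1 u(x)^2 dx = ∫_0^1 (9*x^4 + 6*x^2 + 1) dx. Term by term:
    ∫_0^1 9*x^4 dx = 9/5;  ∫_0^1 6*x^2 dx = 2;  ∫_0^1 1 dx = 1.
  Sum: 9/5 + 2 + 1 = 24/5.
  ∫_0^1 u'(x)^2 dx = ∫_0^1 (36*x^2) dx. Term by term:
    ∫_0^1 36*x^2 dx = 12.
Adding: ||u||_{H^1}^2 = 24/5 + 12 = 84/5.


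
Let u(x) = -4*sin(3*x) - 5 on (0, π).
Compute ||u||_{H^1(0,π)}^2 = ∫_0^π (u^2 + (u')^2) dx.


||u||_{H^1(0,π)}^2 = 80/3 + 105*π

u'(x) = -12*cos(3*x).
Expand u² and (u')² and integrate term by term on (0, π), using: for integers n ≥ 1, ∫_0^π sin²(nx) dx = ∫_0^π cos²(nx) dx = π/2; for n ≠ n', ∫_0^π sin(nx)sin(n'x) dx = ∫_0^π cos(nx)cos(n'x) dx = 0; and by product-to-sum, ∫_0^π sin(nx)cos(n'x) dx = ½∫_0^π [sin((n+n')x) + sin((n−n')x)] dx, which is 0 when n+n' is even and 2n/(n²−n'²) when n+n' is odd (it need not vanish on (0, π)). For the constant mode: ∫_0^π 1 dx = π, ∫_0^π cos(nx) dx = 0, ∫_0^π sin(nx) dx = (1−(−1)^n)/n.
  u² squared terms: (-5)²·∫1 dx = 25·π = 25*π;  (-4)²·∫sin(3x)² dx = 16·π/2 = 8*π.
  u² cross terms: 2·(-5)·(-4)·∫1·sin(3x) dx = 40·(2/3) = 80/3.
  So ∫_0^π u² dx = 25*π + 8*π + 80/3 = 80/3 + 33*π.
  (u')² squared terms: (-12)²·∫cos(3x)² dx = 144·π/2 = 72*π.
  So ∫_0^π (u')² dx = 72*π.
||u||_{H^1}^2 = (80/3 + 33*π) + (72*π) = 80/3 + 105*π.


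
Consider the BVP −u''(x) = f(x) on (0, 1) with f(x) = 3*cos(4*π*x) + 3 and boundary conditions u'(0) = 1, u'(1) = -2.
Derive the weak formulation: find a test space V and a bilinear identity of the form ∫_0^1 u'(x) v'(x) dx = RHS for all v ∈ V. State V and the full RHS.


V = H^1(0, 1) (v unrestricted at boundary; u is determined up to an additive constant); weak form: ∫_0^1 u'v' dx = ∫_0^1 (3*cos(4*π*x) + 3) v dx − 2·v(1) − v(0) for all v ∈ V.

Multiply both sides by a test function v and integrate from 0 to 1:
  ∫_0^1 −u''(x) v(x) dx = ∫_0^1 f(x) v(x) dx.
Integrate the LHS by parts once:
  ∫_0^1 −u'' v dx = −[u'(x) v(x)]_0^1 + ∫_0^1 u'(x) v'(x) dx.
Thus ∫_0^1 u'(x) v'(x) dx = ∫_0^1 f(x) v(x) dx + [u'(x) v(x)]_0^1.
Choose V so that boundary terms are either known or forced to vanish.
u has inhomogeneous Neumann u'(0) = 1, u'(1) = -2. [u' v]_0^1 = (-2)·v(1) − (1)·v(0) = − 2·v(1) − v(0). Take V = H^1(0, 1); boundary term becomes part of RHS.
Weak formulation: find u (satisfying any essential BC) such that ∫_0^1 u'(x) v'(x) dx = ∫_0^1 f v dx − 2·v(1) − v(0) for all v ∈ V (Neumann data are natural BCs: they enter the RHS as boundary terms).
Substituting f(x) = 3*cos(4*π*x) + 3, the right-hand side is ∫_0^1 (3*cos(4*π*x) + 3) v dx − 2·v(1) − v(0).
Compatibility check (pure Neumann): taking v ≡ 1 ∈ V gives 0 = ∫_0^1 f dx + (-2) − (1), i.e. ∫_0^1 f dx must equal u'(0) − u'(1) = 3. Indeed ∫_0^1 (3*cos(4*π*x) + 3) dx = 3, so the data are compatible. The solution is then unique only up to an additive constant (fix it e.g. by requiring ∫_0^1 u dx = 0).


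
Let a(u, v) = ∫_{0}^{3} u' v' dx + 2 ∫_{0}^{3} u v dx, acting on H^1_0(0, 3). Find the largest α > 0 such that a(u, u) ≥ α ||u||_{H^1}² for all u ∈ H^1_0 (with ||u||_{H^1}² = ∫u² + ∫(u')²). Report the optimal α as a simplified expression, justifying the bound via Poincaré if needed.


α = 1

Coercivity of a(·,·) on H^1_0(0, 3) means a(u, u) ≥ α ||u||_{H^1}² for every u ∈ H^1_0.
The interval has length L = 3, and Poincaré/coercivity depend only on L. Here a(u, u) = ∫(u')² + (2)·∫u².
Here c = 2 ≥ 1, so a(u,u) = ∫(u')² + c∫u² ≥ ∫(u')² + ∫u² = ||u||_{H^1}², i.e. α = 1 works. No larger α is possible: a(u,u) ≥ α||u||_{H^1}² means (1−α)∫(u')² ≥ (α−c)∫u², and for the modes u_n = sin(nπ(x−x₀)/L) (x₀ the left endpoint) one has ∫u_n²/∫(u_n')² = (L/(nπ))² → 0, so a(u_n,u_n)/||u_n||_{H^1}² → 1. Hence the optimal constant is α = 1.
Therefore α = 1.


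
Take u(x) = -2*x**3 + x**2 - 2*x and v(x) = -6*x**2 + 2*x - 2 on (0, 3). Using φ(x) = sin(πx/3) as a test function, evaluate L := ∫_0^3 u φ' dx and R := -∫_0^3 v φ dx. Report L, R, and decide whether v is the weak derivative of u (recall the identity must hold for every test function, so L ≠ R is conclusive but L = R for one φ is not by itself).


LHS = -648/π^3 + 156/π, RHS = -648/π^3 + 156/π. Yes, v = u' weakly.

u(x) = -2*x**3 + x**2 - 2*x, classical derivative u'(x) = -6*x**2 + 2*x - 2.
φ(x) = sin(πx/3), so φ'(x) = π*cos(π*x/3)/3.
Note φ(0) = φ(3) = 0, so the boundary term u·φ vanishes.
LHS = ∫_0^3 u(x) φ'(x) dx = ∫_0^3 (-2*π*x^3*cos(π*x/3)/3 + π*x^2*cos(π*x/3)/3 - 2*π*x*cos(π*x/3)/3) dx. Term by term:
  ∫_0^3 -2*π*x*cos(π*x/3)/3 dx = 12/π;  ∫_0^3 -2*π*x^3*cos(π*x/3)/3 dx = -648/π^3 + 162/π;  ∫_0^3 π*x^2*cos(π*x/3)/3 dx = -18/π.
Sum: 12/π + -648/π^3 + 162/π − 18/π = -648/π^3 + 156/π.
So LHS = -648/π^3 + 156/π.
∫_0^3 v(x) φ(x) dx = ∫_0^3 (-6*x^2*sin(π*x/3) + 2*x*sin(π*x/3) - 2*sin(π*x/3)) dx. Term by term:
  ∫_0^3 -2*sin(π*x/3) dx = -12/π;  ∫_0^3 -6*x^2*sin(π*x/3) dx = -162/π + 648/π^3;  ∫_0^3 2*x*sin(π*x/3) dx = 18/π.
Sum: -12/π + -162/π + 648/π^3 + 18/π = -156/π + 648/π^3.
So RHS = -∫_0^3 v(x) φ(x) dx = -648/π^3 + 156/π.
LHS = RHS, so the identity holds for this test φ.
Moreover u is smooth here and v(x) = u'(x) = -6*x**2 + 2*x - 2 pointwise, so the identity holds for every test function. Hence v is the weak derivative of u.


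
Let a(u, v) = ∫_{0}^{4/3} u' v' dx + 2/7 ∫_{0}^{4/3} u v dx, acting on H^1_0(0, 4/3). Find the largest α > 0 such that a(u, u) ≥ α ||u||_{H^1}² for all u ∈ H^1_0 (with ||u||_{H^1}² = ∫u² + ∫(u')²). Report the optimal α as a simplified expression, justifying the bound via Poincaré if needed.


α = (32 + 63*π^2)/(7*(16 + 9*π^2))

Coercivity of a(·,·) on H^1_0(0, 4/3) means a(u, u) ≥ α ||u||_{H^1}² for every u ∈ H^1_0.
The interval has length L = 4/3, and Poincaré/coercivity depend only on L. Here a(u, u) = ∫(u')² + (2/7)·∫u².
Here 0 < c = 2/7 < 1. The condition a(u,u) ≥ α||u||_{H^1}² reads (1−α)∫(u')² ≥ (α−c)∫u². Any admissible α is ≤ 1 (rapidly oscillating u have ∫u²/∫(u')² → 0), and α = 1 would force 0 ≥ (1−c)∫u², impossible since c < 1; so 1−α > 0. By the sharp Poincaré inequality on H^1_0 of an interval of length L, ∫(u')² ≥ (π/L)²∫u² with equality for the first sine mode sin(π(x−x₀)/L) (x₀ the left endpoint), so the inequality holds for all u iff (1−α)(π/L)² ≥ α − c, i.e. α ≤ ((π/L)² + c)/((π/L)² + 1) = (1 + c(L/π)²)/(1 + (L/π)²). With (π/L)² = 9*π^2/16 and c = 2/7, the largest admissible constant is α = ((π/L)² + c)/((π/L)² + 1).
Simplifying, α = (32 + 63*π^2)/(7*(16 + 9*π^2)).


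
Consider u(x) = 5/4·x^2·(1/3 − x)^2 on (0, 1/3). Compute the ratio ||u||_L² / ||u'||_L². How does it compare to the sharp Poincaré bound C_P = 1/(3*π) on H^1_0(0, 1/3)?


||u||_L² / ||u'||_L² = sqrt(3)/18 < C_P = 1/(3*π).

u(x) = 5/4·x^2·(1/3 − x)^2, so u'(x) = 5*x*(3*x - 1)*(6*x - 1)/18.
u(x) = 5/4·x^2·(1/3 − x)^2 vanishes at x = 0 and x = 1/3, so u ∈ H^1_0(0, 1/3). Differentiate via the product rule and integrate the resulting polynomials term by term.
  ∫_0^1/3 u² dx = ∫_0^1/3 (25*x^8/16 - 25*x^7/12 + 25*x^6/24 - 25*x^5/108 + 25*x^4/1296) dx. Term by term:
    ∫_0^1/3 25*x^8/16 dx = 25/2834352;  ∫_0^1/3 -25*x^7/12 dx = -25/629856;  ∫_0^1/3 25*x^6/24 dx = 25/367416;
    ∫_0^1/3 -25*x^5/108 dx = -25/472392;  ∫_0^1/3 25*x^4/1296 dx = 5/314928.
  Sum: 25/2834352 − 25/629856 + 25/367416 − 25/472392 + 5/314928 = 5/39680928.
  ∫_0^1/3 (u')² dx = ∫_0^1/3 (25*x^6 - 25*x^5 + 325*x^4/36 - 25*x^3/18 + 25*x^2/324) dx. Term by term:
    ∫_0^1/3 25*x^6 dx = 25/15309;  ∫_0^1/3 -25*x^5 dx = -25/4374;  ∫_0^1/3 325*x^4/36 dx = 65/8748;
    ∫_0^1/3 -25*x^3/18 dx = -25/5832;  ∫_0^1/3 25*x^2/324 dx = 25/26244.
  Sum: 25/15309 − 25/4374 + 65/8748 − 25/5832 + 25/26244 = 5/367416.
∫_0^1/3 u² dx = 5/39680928, so ||u||_L² = sqrt(210)/40824.
∫_0^1/3 (u')² dx = 5/367416, so ||u'||_L² = sqrt(70)/2268.
Ratio ||u||_L² / ||u'||_L² = sqrt(3)/18.
Sharp Poincaré constant on H^1_0(0, 1/3) is C_P = L/π = 1/(3*π), achieved by sin(3*π·x).
A polynomial bump cannot attain the sharp Poincaré constant (only the first sine eigenfunction does), so the ratio is strictly less than C_P, consistent with ||u||_L² ≤ C_P ||u'||_L².


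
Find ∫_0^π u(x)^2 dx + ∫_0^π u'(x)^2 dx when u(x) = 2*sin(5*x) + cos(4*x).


||u||_{H^1(0,π)}^2 = 680/9 + 121*π/2

u'(x) = -4*sin(4*x) + 10*cos(5*x).
Expand u² and (u')² and integrate term by term on (0, π), using: for integers n ≥ 1, ∫_0^π sin²(nx) dx = ∫_0^π cos²(nx) dx = π/2; for n ≠ n', ∫_0^π sin(nx)sin(n'x) dx = ∫_0^π cos(nx)cos(n'x) dx = 0; and by product-to-sum, ∫_0^π sin(nx)cos(n'x) dx = ½∫_0^π [sin((n+n')x) + sin((n−n')x)] dx, which is 0 when n+n' is even and 2n/(n²−n'²) when n+n' is odd (it need not vanish on (0, π)).
  u² squared terms: (2)²·∫sin(5x)² dx = 4·π/2 = 2*π;  (1)²·∫cos(4x)² dx = 1·π/2 = π/2.
  u² cross terms: 2·(2)·(1)·∫sin(5x)·cos(4x) dx = 4·(10/9) = 40/9.
  So ∫_0^π u² dx = 2*π + π/2 + 40/9 = 40/9 + 5*π/2.
  (u')² squared terms: (-4)²·∫sin(4x)² dx = 16·π/2 = 8*π;  (10)²·∫cos(5x)² dx = 100·π/2 = 50*π.
  (u')² cross terms: 2·(-4)·(10)·∫sin(4x)·cos(5x) dx = -80·(-8/9) = 640/9.
  So ∫_0^π (u')² dx = 8*π + 50*π + 640/9 = 640/9 + 58*π.
||u||_{H^1}^2 = (40/9 + 5*π/2) + (640/9 + 58*π) = 680/9 + 121*π/2.


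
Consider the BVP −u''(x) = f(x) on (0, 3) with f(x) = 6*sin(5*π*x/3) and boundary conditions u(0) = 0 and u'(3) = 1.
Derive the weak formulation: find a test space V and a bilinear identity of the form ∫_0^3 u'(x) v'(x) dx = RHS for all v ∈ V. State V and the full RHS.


V = {v ∈ H^1(0, 3) : v(0) = 0} (test functions vanish at x = 0 where u is specified); weak form: ∫_0^3 u'v' dx = ∫_0^3 (6*sin(5*π*x/3)) v dx + v(3) for all v ∈ V.

Multiply both sides by a test function v and integrate from 0 to 3:
  ∫_0^3 −u''(x) v(x) dx = ∫_0^3 f(x) v(x) dx.
Integrate the LHS by parts once:
  ∫_0^3 −u'' v dx = −[u'(x) v(x)]_0^3 + ∫_0^3 u'(x) v'(x) dx.
Thus ∫_0^3 u'(x) v'(x) dx = ∫_0^3 f(x) v(x) dx + [u'(x) v(x)]_0^3.
Choose V so that boundary terms are either known or forced to vanish.
Mixed BC: u(0) = 0 (Dirichlet) and u'(3) = 1 (Neumann). Define V = {v ∈ H^1(0, 3) : v(0) = 0}. Then [u' v]_0^3 = u'(3)·v(3) − u'(0)·0 = v(3).
Weak formulation: find u (satisfying any essential BC) such that ∫_0^3 u'(x) v'(x) dx = ∫_0^3 f v dx + v(3) for all v ∈ V (Dirichlet at 0 absorbed into V; Neumann datum at x = 3 contributes the boundary term).
Substituting f(x) = 6*sin(5*π*x/3), the right-hand side is ∫_0^3 (6*sin(5*π*x/3)) v dx + v(3).


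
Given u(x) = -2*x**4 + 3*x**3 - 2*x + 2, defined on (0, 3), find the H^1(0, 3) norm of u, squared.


||u||_{H^1}^2 = 612177/70

The H^1 norm (squared) on an interval (0, L) is
  ||u||_{H^1}^2 = ∫_0^L u(x)^2 dx + ∫_0^L u'(x)^2 dx.
Compute u'(x) = -8*x**3 + 9*x**2 - 2.
Then u(x)^2 = 4*x**8 - 12*x**7 + 9*x**6 + 8*x**5 - 20*x**4 + 12*x**3 + 4*x**2 - 8*x + 4 and u'(x)^2 = 64*x**6 - 144*x**5 + 81*x**4 + 32*x**3 - 36*x**2 + 4.
Integrate each monomial from 0 to 3 using ∫_0^3 c·x^n dx = c·3^(n+1)/(n+1):
  ∫_0^3 u(x)^2 dx = ∫_0^3 (4*x^8 - 12*x^7 + 9*x^6 + 8*x^5 - 20*x^4 + 12*x^3 + 4*x^2 - 8*x + 4) dx. Term by term:
    ∫_0^3 4*x^8 dx = 8748;  ∫_0^3 -12*x^7 dx = -19683/2;  ∫_0^3 9*x^6 dx = 19683/7;
    ∫_0^3 8*x^5 dx = 972;  ∫_0^3 -20*x^4 dx = -972;  ∫_0^3 12*x^3 dx = 243;
    ∫_0^3 4*x^2 dx = 36;  ∫_0^3 -8*x dx = -36;  ∫_0^3 4 dx = 12.
  Sum: 8748 − 19683/2 + 19683/7 + 972 − 972 + 243 + 36 − 36 + 12 = 27627/14.
  ∫_0^3 u'(x)^2 dx = ∫_0^3 (64*x^6 - 144*x^5 + 81*x^4 + 32*x^3 - 36*x^2 + 4) dx. Term by term:
    ∫_0^3 64*x^6 dx = 139968/7;  ∫_0^3 -144*x^5 dx = -17496;  ∫_0^3 81*x^4 dx = 19683/5;
    ∫_0^3 32*x^3 dx = 648;  ∫_0^3 -36*x^2 dx = -324;  ∫_0^3 4 dx = 12.
  Sum: 139968/7 − 17496 + 19683/5 + 648 − 324 + 12 = 237021/35.
Adding: ||u||_{H^1}^2 = 27627/14 + 237021/35 = 612177/70.


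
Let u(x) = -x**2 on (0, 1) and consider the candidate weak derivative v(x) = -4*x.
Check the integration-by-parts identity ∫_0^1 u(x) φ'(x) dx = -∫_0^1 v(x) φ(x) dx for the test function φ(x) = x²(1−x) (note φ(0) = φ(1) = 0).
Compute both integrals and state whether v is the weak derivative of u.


LHS = 1/10, RHS = 1/5. No, v is not the weak derivative of u.

u(x) = -x**2, classical derivative u'(x) = -2*x.
φ(x) = x²(1−x), so φ'(x) = x*(2 - 3*x).
Note φ(0) = φ(1) = 0, so the boundary term u·φ vanishes.
LHS = ∫_0^1 u(x) φ'(x) dx = ∫_0^1 (3*x^4 - 2*x^3) dx. Term by term:
  ∫_0^1 3*x^4 dx = 3/5;  ∫_0^1 -2*x^3 dx = -1/2.
Sum: 3/5 − 1/2 = 1/10.
So LHS = 1/10.
∫_0^1 v(x) φ(x) dx = ∫_0^1 (4*x^4 - 4*x^3) dx. Term by term:
  ∫_0^1 4*x^4 dx = 4/5;  ∫_0^1 -4*x^3 dx = -1.
Sum: 4/5 − 1 = -1/5.
So RHS = -∫_0^1 v(x) φ(x) dx = 1/5.
LHS − RHS = -1/10 ≠ 0, so the identity fails.
(For a valid weak derivative the identity must hold for EVERY test function, in particular this one. The failure shows v is NOT the weak derivative of u.)
Correct weak derivative would be u'(x) = -2*x.


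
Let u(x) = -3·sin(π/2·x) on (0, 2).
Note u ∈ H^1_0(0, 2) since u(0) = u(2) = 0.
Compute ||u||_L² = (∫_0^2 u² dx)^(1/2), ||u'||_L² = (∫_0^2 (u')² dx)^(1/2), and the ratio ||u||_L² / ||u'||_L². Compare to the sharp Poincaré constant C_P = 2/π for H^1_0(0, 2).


||u||_L² / ||u'||_L² = 2/π = C_P.

u(x) = -3·sin(π/2·x), so u'(x) = -3*π*cos(π*x/2)/2.
Writing u(x) = A·sin(kπx/L) with A = -3 and k = 1, use ∫_0^L sin²(kπx/L) dx = L/2 and ∫_0^L cos²(kπx/L) dx = L/2.
u² = 9·sin²(π/2·x) and (u')² = 9*π^2/4·cos²(π/2·x), and each of sin², cos² integrates to L/2 = 1 over (0, 2).
∫_0^2 u² dx = 9, so ||u||_L² = 3.
∫_0^2 (u')² dx = 9*π^2/4, so ||u'||_L² = 3*π/2.
Ratio ||u||_L² / ||u'||_L² = 2/π.
Sharp Poincaré constant on H^1_0(0, 2) is C_P = L/π = 2/π, achieved by sin(π/2·x).
This is the k = 1 eigenfunction (up to amplitude), so the ratio equals the sharp Poincaré constant exactly.
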